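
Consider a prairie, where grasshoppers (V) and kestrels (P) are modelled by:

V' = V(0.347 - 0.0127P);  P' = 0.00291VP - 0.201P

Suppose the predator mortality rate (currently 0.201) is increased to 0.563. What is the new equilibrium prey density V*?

V* ≈ 193

At the interior fixed point, setting dP/dt = 0 with P > 0 fixes V* = (predator death rate)/(VP coefficient) — independent of the other coefficients.
With the change, V* = 0.563/0.00291 = 193; it rises from 69.1.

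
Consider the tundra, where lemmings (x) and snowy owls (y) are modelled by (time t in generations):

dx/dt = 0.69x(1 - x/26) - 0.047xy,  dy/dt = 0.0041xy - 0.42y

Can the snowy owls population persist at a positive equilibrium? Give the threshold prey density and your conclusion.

Threshold x = 102; K < 102, so no, the predator goes extinct.

The predator equation gives dy/dt > 0 only when x > 0.42/0.0041 = 102.
Without the predator, x → K = 26. Since 26 < 102, the predator cannot invade.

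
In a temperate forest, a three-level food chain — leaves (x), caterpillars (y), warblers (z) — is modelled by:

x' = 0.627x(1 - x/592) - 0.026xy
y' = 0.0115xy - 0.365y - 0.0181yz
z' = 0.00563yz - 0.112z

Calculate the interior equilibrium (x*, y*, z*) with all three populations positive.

From dz/dt = 0: 0.00563y* = 0.112, so y* = 19.9.
From dx/dt = 0: 0.627(1 - x*/592) = 0.026·19.9, giving x* = 592·(1 - 0.825) = 104.
From dy/dt = 0: 0.0115·104 - 0.365 = 0.0181z*, so z* = 0.827/0.0181 = 45.7.

x* ≈ 104, y* ≈ 19.9, z* ≈ 45.7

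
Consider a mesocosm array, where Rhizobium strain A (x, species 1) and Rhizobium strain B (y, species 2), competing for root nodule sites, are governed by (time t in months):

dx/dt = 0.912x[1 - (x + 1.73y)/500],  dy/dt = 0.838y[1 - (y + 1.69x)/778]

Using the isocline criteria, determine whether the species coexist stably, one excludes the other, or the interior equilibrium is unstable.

Compare the nullcline intercepts: K1/α12 = 500/1.73 = 289 < K2 = 778; K2/α21 = 778/1.69 = 460 < K1 = 500.
Since both are reversed, neither can invade when rare; the interior point is a saddle.

unstable coexistence (outcome depends on initial conditions)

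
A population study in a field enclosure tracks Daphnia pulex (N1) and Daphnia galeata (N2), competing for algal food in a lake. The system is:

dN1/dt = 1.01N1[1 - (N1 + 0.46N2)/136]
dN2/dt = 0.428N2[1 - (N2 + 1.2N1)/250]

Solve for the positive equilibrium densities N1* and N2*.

Setting both brackets to zero gives the nullclines N1 + 0.46N2 = 136 and 1.2N1 + N2 = 250.
Substituting N2 = 250 - 1.2N1 into the first: N1(1 - 0.46·1.2) = 136 - 0.46·250.
So N1* = 21/0.448 = 46.9, and then N2* = 250 - 1.2·46.9 = 194.

N1* ≈ 46.9, N2* ≈ 194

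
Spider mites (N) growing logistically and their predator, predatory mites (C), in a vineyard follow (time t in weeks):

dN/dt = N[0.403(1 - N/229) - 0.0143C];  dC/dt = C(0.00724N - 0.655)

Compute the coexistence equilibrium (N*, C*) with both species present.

N* ≈ 90.5, C* ≈ 17

From dC/dt = 0 with C > 0: 0.00724N* = 0.655, so N* = 90.5.
Substitute into dN/dt = 0: 0.403(1 - 90.5/229) = 0.0143C*.
The bracket is 0.605, giving C* = 0.244/0.0143 = 17.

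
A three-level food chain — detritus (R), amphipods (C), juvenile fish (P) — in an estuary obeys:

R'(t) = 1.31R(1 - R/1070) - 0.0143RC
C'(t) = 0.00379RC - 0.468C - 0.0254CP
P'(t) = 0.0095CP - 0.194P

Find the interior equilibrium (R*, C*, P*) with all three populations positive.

R* ≈ 831, C* ≈ 20.4, P* ≈ 106

From dP/dt = 0: 0.0095C* = 0.194, so C* = 20.4.
From dR/dt = 0: 1.31(1 - R*/1070) = 0.0143·20.4, giving R* = 1070·(1 - 0.223) = 831.
From dC/dt = 0: 0.00379·831 - 0.468 = 0.0254P*, so P* = 2.68/0.0254 = 106.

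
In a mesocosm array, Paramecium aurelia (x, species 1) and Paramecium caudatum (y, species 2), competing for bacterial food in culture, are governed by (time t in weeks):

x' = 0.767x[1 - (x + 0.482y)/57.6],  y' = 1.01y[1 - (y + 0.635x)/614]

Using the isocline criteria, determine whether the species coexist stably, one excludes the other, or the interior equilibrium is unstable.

species 2 excludes species 1

Compare the nullcline intercepts: K1/α12 = 57.6/0.482 = 120 < K2 = 614; K2/α21 = 614/0.635 = 967 > K1 = 57.6.
Since the inequalities point opposite ways, species 2 can invade but species 1 cannot.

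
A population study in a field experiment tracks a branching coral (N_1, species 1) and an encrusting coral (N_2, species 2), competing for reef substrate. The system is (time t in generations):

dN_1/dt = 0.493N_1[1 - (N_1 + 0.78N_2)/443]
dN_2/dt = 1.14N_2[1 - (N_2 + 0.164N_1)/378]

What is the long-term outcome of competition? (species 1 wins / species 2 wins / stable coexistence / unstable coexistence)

Compare the nullcline intercepts: K1/α12 = 443/0.78 = 568 > K2 = 378; K2/α21 = 378/0.164 = 2300 > K1 = 443.
Since both inequalities hold, each species can invade when rare, so the interior equilibrium is stable.

stable coexistence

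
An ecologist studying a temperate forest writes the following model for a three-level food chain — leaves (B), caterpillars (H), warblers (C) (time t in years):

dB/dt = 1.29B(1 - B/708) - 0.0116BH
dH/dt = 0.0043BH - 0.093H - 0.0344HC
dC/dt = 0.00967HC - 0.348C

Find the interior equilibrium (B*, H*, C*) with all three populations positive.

From dC/dt = 0: 0.00967H* = 0.348, so H* = 36.
From dB/dt = 0: 1.29(1 - B*/708) = 0.0116·36, giving B* = 708·(1 - 0.324) = 479.
From dH/dt = 0: 0.0043·479 - 0.093 = 0.0344C*, so C* = 1.97/0.0344 = 57.2.

B* ≈ 479, H* ≈ 36, C* ≈ 57.2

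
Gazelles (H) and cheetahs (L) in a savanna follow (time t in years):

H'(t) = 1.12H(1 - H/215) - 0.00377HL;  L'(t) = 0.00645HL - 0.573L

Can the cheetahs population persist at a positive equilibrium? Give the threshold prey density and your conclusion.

The predator equation gives dL/dt > 0 only when H > 0.573/0.00645 = 88.8.
Without the predator, H → K = 215. Since 215 > 88.8, the predator can invade and persist.

Threshold H = 88.8; K > 88.8, so yes, the predator persists.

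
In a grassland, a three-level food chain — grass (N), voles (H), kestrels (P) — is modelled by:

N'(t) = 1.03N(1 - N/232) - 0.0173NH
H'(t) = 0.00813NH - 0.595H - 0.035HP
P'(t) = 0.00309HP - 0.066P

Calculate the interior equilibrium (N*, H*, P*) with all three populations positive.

From dP/dt = 0: 0.00309H* = 0.066, so H* = 21.4.
From dN/dt = 0: 1.03(1 - N*/232) = 0.0173·21.4, giving N* = 232·(1 - 0.359) = 149.
From dH/dt = 0: 0.00813·149 - 0.595 = 0.035P*, so P* = 0.614/0.035 = 17.6.

N* ≈ 149, H* ≈ 21.4, P* ≈ 17.6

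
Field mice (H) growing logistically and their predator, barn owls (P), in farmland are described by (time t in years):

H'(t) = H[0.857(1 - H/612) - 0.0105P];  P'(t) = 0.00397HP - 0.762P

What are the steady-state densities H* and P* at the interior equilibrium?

H* ≈ 192, P* ≈ 56

From dP/dt = 0 with P > 0: 0.00397H* = 0.762, so H* = 192.
Substitute into dH/dt = 0: 0.857(1 - 192/612) = 0.0105P*.
The bracket is 0.686, giving P* = 0.588/0.0105 = 56.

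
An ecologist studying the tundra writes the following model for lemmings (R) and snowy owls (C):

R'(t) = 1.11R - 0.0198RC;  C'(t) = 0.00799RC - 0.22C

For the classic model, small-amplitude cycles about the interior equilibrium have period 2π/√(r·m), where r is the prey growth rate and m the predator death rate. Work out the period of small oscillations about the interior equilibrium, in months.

T ≈ 12.7 months

Here r = 1.11 and m = 0.22, so r·m = 0.244.
ω = √0.244 = 0.494 per month, hence T = 2π/ω ≈ 12.7 months.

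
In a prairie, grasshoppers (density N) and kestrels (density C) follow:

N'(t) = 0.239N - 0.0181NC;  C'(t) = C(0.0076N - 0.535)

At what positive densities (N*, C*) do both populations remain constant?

Set dC/dt = 0 with C > 0: 0.0076N - 0.535 = 0, so N* = 0.535/0.0076 = 70.4.
Set dN/dt = 0 with N > 0: 0.239 - 0.0181C = 0, so C* = 0.239/0.0181 = 13.2.

N* ≈ 70.4, C* ≈ 13.2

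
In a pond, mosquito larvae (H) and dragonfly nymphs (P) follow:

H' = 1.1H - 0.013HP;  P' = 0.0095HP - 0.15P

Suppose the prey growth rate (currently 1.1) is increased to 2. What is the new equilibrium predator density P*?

P* ≈ 154

At the interior fixed point, setting dH/dt = 0 with H > 0 fixes P* = (prey growth rate)/(HP coefficient) — independent of the other coefficients.
With the change, P* = 2/0.013 = 154; it rises from 84.6.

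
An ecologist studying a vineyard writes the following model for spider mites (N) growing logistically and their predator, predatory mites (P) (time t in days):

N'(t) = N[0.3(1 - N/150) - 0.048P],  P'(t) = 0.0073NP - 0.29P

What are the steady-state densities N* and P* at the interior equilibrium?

N* ≈ 39.7, P* ≈ 4.59

From dP/dt = 0 with P > 0: 0.0073N* = 0.29, so N* = 39.7.
Substitute into dN/dt = 0: 0.3(1 - 39.7/150) = 0.048P*.
The bracket is 0.735, giving P* = 0.221/0.048 = 4.59.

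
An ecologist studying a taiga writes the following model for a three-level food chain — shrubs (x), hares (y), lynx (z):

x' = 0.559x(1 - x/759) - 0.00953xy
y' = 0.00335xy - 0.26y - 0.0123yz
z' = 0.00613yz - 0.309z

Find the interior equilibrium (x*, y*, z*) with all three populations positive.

From dz/dt = 0: 0.00613y* = 0.309, so y* = 50.4.
From dx/dt = 0: 0.559(1 - x*/759) = 0.00953·50.4, giving x* = 759·(1 - 0.859) = 107.
From dy/dt = 0: 0.00335·107 - 0.26 = 0.0123z*, so z* = 0.0976/0.0123 = 7.93.

x* ≈ 107, y* ≈ 50.4, z* ≈ 7.93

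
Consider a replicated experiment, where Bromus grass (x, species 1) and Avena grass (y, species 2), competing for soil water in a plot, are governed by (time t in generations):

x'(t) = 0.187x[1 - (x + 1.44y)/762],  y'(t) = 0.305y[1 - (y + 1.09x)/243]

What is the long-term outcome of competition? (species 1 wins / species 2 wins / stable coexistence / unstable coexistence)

Compare the nullcline intercepts: K1/α12 = 762/1.44 = 529 > K2 = 243; K2/α21 = 243/1.09 = 223 < K1 = 762.
Since the inequalities point opposite ways, species 1 can invade but species 2 cannot.

species 1 excludes species 2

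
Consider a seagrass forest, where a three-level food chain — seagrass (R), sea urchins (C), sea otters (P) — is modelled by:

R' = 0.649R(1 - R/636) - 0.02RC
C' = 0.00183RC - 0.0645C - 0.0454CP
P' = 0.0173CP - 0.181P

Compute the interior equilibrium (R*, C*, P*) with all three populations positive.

From dP/dt = 0: 0.0173C* = 0.181, so C* = 10.5.
From dR/dt = 0: 0.649(1 - R*/636) = 0.02·10.5, giving R* = 636·(1 - 0.322) = 431.
From dC/dt = 0: 0.00183·431 - 0.0645 = 0.0454P*, so P* = 0.724/0.0454 = 15.9.

R* ≈ 431, C* ≈ 10.5, P* ≈ 15.9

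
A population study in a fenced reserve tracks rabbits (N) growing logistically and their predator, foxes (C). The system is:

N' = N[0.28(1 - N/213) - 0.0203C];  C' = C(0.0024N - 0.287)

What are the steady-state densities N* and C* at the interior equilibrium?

From dC/dt = 0 with C > 0: 0.0024N* = 0.287, so N* = 120.
Substitute into dN/dt = 0: 0.28(1 - 120/213) = 0.0203C*.
The bracket is 0.439, giving C* = 0.123/0.0203 = 6.05.

N* ≈ 120, C* ≈ 6.05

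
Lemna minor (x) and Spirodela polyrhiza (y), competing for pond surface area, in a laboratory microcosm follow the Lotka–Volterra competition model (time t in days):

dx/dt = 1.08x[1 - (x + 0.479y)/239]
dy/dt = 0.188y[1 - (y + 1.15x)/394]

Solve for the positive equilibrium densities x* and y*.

Setting both brackets to zero gives the nullclines x + 0.479y = 239 and 1.15x + y = 394.
Substituting y = 394 - 1.15x into the first: x(1 - 0.479·1.15) = 239 - 0.479·394.
So x* = 50.3/0.449 = 112, and then y* = 394 - 1.15·112 = 265.

x* ≈ 112, y* ≈ 265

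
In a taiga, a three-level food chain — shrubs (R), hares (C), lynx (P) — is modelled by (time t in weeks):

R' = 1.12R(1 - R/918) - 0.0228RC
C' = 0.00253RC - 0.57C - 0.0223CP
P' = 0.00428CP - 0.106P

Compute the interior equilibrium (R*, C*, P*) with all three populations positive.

From dP/dt = 0: 0.00428C* = 0.106, so C* = 24.8.
From dR/dt = 0: 1.12(1 - R*/918) = 0.0228·24.8, giving R* = 918·(1 - 0.504) = 455.
From dC/dt = 0: 0.00253·455 - 0.57 = 0.0223P*, so P* = 0.582/0.0223 = 26.1.

R* ≈ 455, C* ≈ 24.8, P* ≈ 26.1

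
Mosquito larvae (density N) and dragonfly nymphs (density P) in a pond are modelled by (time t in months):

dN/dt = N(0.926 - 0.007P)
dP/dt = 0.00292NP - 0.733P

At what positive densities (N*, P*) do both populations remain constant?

Set dP/dt = 0 with P > 0: 0.00292N - 0.733 = 0, so N* = 0.733/0.00292 = 251.
Set dN/dt = 0 with N > 0: 0.926 - 0.007P = 0, so P* = 0.926/0.007 = 132.

N* ≈ 251, P* ≈ 132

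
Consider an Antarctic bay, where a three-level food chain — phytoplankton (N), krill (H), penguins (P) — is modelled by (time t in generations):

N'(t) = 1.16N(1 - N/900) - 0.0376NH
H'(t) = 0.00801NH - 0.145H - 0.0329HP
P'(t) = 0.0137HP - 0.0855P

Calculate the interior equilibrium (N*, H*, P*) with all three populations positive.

From dP/dt = 0: 0.0137H* = 0.0855, so H* = 6.24.
From dN/dt = 0: 1.16(1 - N*/900) = 0.0376·6.24, giving N* = 900·(1 - 0.202) = 718.
From dH/dt = 0: 0.00801·718 - 0.145 = 0.0329P*, so P* = 5.61/0.0329 = 170.

N* ≈ 718, H* ≈ 6.24, P* ≈ 170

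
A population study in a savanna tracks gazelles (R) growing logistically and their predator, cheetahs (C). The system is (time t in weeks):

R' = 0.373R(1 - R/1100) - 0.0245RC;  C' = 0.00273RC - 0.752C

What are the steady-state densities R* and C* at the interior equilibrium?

From dC/dt = 0 with C > 0: 0.00273R* = 0.752, so R* = 275.
Substitute into dR/dt = 0: 0.373(1 - 275/1100) = 0.0245C*.
The bracket is 0.75, giving C* = 0.28/0.0245 = 11.4.

R* ≈ 275, C* ≈ 11.4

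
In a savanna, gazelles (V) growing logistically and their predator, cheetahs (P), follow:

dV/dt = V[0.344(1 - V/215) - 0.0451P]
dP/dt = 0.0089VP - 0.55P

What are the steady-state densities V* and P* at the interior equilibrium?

V* ≈ 61.8, P* ≈ 5.44

From dP/dt = 0 with P > 0: 0.0089V* = 0.55, so V* = 61.8.
Substitute into dV/dt = 0: 0.344(1 - 61.8/215) = 0.0451P*.
The bracket is 0.713, giving P* = 0.245/0.0451 = 5.44.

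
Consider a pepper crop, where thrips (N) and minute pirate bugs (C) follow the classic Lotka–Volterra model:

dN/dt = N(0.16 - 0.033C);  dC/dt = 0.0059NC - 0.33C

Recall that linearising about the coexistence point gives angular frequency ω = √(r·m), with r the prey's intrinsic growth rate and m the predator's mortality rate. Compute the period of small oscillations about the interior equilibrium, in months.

Here r = 0.16 and m = 0.33, so r·m = 0.0528.
ω = √0.0528 = 0.23 per month, hence T = 2π/ω ≈ 27.3 months.

T ≈ 27.3 months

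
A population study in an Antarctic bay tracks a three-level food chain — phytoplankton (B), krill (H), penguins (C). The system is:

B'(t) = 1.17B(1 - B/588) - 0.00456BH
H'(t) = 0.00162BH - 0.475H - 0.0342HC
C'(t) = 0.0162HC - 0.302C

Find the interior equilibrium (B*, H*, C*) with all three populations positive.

From dC/dt = 0: 0.0162H* = 0.302, so H* = 18.6.
From dB/dt = 0: 1.17(1 - B*/588) = 0.00456·18.6, giving B* = 588·(1 - 0.0727) = 545.
From dH/dt = 0: 0.00162·545 - 0.475 = 0.0342C*, so C* = 0.408/0.0342 = 11.9.

B* ≈ 545, H* ≈ 18.6, C* ≈ 11.9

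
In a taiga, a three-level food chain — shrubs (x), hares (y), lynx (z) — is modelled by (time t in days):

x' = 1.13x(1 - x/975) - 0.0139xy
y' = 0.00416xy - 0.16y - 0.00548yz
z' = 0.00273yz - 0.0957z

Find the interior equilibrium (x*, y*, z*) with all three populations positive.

x* ≈ 555, y* ≈ 35.1, z* ≈ 392

From dz/dt = 0: 0.00273y* = 0.0957, so y* = 35.1.
From dx/dt = 0: 1.13(1 - x*/975) = 0.0139·35.1, giving x* = 975·(1 - 0.431) = 555.
From dy/dt = 0: 0.00416·555 - 0.16 = 0.00548z*, so z* = 2.15/0.00548 = 392.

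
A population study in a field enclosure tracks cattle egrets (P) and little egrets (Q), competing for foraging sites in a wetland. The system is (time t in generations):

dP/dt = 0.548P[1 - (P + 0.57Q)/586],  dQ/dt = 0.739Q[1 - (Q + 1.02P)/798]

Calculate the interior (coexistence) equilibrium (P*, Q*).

P* ≈ 313, Q* ≈ 478

Setting both brackets to zero gives the nullclines P + 0.57Q = 586 and 1.02P + Q = 798.
Substituting Q = 798 - 1.02P into the first: P(1 - 0.57·1.02) = 586 - 0.57·798.
So P* = 131/0.419 = 313, and then Q* = 798 - 1.02·313 = 478.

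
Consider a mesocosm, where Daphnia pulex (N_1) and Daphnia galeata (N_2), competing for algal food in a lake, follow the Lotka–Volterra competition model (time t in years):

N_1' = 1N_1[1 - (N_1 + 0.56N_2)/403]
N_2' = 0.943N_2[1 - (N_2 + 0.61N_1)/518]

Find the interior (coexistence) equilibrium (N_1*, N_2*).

Setting both brackets to zero gives the nullclines N_1 + 0.56N_2 = 403 and 0.61N_1 + N_2 = 518.
Substituting N_2 = 518 - 0.61N_1 into the first: N_1(1 - 0.56·0.61) = 403 - 0.56·518.
So N_1* = 113/0.658 = 172, and then N_2* = 518 - 0.61·172 = 413.

N_1* ≈ 172, N_2* ≈ 413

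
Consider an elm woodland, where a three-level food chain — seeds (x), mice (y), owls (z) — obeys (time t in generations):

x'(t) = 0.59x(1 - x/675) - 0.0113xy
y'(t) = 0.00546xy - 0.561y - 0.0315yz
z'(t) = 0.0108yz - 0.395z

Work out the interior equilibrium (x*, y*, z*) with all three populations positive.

From dz/dt = 0: 0.0108y* = 0.395, so y* = 36.6.
From dx/dt = 0: 0.59(1 - x*/675) = 0.0113·36.6, giving x* = 675·(1 - 0.7) = 202.
From dy/dt = 0: 0.00546·202 - 0.561 = 0.0315z*, so z* = 0.543/0.0315 = 17.2.

x* ≈ 202, y* ≈ 36.6, z* ≈ 17.2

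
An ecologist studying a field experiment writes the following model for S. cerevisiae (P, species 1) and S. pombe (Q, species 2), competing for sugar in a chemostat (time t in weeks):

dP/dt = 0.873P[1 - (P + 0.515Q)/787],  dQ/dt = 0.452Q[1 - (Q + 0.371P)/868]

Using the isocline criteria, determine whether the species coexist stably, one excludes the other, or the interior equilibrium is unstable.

Compare the nullcline intercepts: K1/α12 = 787/0.515 = 1530 > K2 = 868; K2/α21 = 868/0.371 = 2340 > K1 = 787.
Since both inequalities hold, each species can invade when rare, so the interior equilibrium is stable.

stable coexistence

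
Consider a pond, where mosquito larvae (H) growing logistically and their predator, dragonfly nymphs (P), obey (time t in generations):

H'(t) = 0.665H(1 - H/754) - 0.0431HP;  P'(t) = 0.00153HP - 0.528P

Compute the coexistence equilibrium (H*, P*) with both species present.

From dP/dt = 0 with P > 0: 0.00153H* = 0.528, so H* = 345.
Substitute into dH/dt = 0: 0.665(1 - 345/754) = 0.0431P*.
The bracket is 0.542, giving P* = 0.361/0.0431 = 8.37.

H* ≈ 345, P* ≈ 8.37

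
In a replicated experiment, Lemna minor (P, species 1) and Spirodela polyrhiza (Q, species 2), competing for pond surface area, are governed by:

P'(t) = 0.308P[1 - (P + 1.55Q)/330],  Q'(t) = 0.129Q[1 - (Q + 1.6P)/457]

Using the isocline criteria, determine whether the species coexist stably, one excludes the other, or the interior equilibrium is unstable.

unstable coexistence (outcome depends on initial conditions)

Compare the nullcline intercepts: K1/α12 = 330/1.55 = 213 < K2 = 457; K2/α21 = 457/1.6 = 286 < K1 = 330.
Since both are reversed, neither can invade when rare; the interior point is a saddle.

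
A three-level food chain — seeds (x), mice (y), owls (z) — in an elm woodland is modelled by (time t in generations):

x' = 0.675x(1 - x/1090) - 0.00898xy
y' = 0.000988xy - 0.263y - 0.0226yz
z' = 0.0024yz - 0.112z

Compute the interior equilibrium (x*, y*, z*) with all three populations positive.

From dz/dt = 0: 0.0024y* = 0.112, so y* = 46.7.
From dx/dt = 0: 0.675(1 - x*/1090) = 0.00898·46.7, giving x* = 1090·(1 - 0.621) = 413.
From dy/dt = 0: 0.000988·413 - 0.263 = 0.0226z*, so z* = 0.145/0.0226 = 6.43.

x* ≈ 413, y* ≈ 46.7, z* ≈ 6.43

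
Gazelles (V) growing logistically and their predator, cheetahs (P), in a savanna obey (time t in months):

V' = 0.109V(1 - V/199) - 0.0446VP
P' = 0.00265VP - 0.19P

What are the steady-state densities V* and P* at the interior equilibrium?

From dP/dt = 0 with P > 0: 0.00265V* = 0.19, so V* = 71.7.
Substitute into dV/dt = 0: 0.109(1 - 71.7/199) = 0.0446P*.
The bracket is 0.64, giving P* = 0.0697/0.0446 = 1.56.

V* ≈ 71.7, P* ≈ 1.56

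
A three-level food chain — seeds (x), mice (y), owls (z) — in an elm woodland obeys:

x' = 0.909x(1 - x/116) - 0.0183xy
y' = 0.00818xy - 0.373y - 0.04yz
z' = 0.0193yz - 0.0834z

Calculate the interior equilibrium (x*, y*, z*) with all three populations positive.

x* ≈ 106, y* ≈ 4.32, z* ≈ 12.3

From dz/dt = 0: 0.0193y* = 0.0834, so y* = 4.32.
From dx/dt = 0: 0.909(1 - x*/116) = 0.0183·4.32, giving x* = 116·(1 - 0.087) = 106.
From dy/dt = 0: 0.00818·106 - 0.373 = 0.04z*, so z* = 0.493/0.04 = 12.3.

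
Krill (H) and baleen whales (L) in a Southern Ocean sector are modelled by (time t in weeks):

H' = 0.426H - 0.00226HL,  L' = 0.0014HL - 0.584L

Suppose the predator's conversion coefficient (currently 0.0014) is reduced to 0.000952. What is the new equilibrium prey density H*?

H* ≈ 613

At the interior fixed point, setting dL/dt = 0 with L > 0 fixes H* = (predator death rate)/(HL coefficient) — independent of the other coefficients.
With the change, H* = 0.584/0.000952 = 613; it rises from 417.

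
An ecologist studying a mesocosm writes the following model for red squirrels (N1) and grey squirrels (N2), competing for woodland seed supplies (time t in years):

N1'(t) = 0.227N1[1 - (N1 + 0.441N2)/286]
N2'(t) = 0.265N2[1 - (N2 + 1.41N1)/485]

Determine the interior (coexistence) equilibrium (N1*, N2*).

N1* ≈ 191, N2* ≈ 216

Setting both brackets to zero gives the nullclines N1 + 0.441N2 = 286 and 1.41N1 + N2 = 485.
Substituting N2 = 485 - 1.41N1 into the first: N1(1 - 0.441·1.41) = 286 - 0.441·485.
So N1* = 72.1/0.378 = 191, and then N2* = 485 - 1.41·191 = 216.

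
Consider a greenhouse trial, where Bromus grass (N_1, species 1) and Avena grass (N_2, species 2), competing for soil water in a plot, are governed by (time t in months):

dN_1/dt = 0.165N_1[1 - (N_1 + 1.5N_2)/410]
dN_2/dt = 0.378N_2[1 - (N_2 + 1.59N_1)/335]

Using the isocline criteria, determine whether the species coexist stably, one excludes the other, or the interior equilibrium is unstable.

Compare the nullcline intercepts: K1/α12 = 410/1.5 = 273 < K2 = 335; K2/α21 = 335/1.59 = 211 < K1 = 410.
Since both are reversed, neither can invade when rare; the interior point is a saddle.

unstable coexistence (outcome depends on initial conditions)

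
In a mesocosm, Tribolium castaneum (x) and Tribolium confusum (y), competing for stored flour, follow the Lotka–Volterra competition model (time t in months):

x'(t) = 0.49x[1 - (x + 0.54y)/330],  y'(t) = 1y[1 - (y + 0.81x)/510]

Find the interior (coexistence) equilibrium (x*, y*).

Setting both brackets to zero gives the nullclines x + 0.54y = 330 and 0.81x + y = 510.
Substituting y = 510 - 0.81x into the first: x(1 - 0.54·0.81) = 330 - 0.54·510.
So x* = 54.6/0.563 = 97, and then y* = 510 - 0.81·97 = 431.

x* ≈ 97, y* ≈ 431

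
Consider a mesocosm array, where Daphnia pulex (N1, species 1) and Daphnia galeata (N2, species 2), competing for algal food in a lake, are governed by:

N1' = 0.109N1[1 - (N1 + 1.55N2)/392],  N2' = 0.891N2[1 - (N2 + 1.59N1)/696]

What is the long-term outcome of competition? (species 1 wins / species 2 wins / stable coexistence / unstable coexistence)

species 2 excludes species 1

Compare the nullcline intercepts: K1/α12 = 392/1.55 = 253 < K2 = 696; K2/α21 = 696/1.59 = 438 > K1 = 392.
Since the inequalities point opposite ways, species 2 can invade but species 1 cannot.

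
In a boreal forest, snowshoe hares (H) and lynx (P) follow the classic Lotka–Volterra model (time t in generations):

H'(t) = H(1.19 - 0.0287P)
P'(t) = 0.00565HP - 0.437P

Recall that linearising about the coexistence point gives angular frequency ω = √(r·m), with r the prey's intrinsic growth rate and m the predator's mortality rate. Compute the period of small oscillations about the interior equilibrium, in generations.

T ≈ 8.71 generations

Here r = 1.19 and m = 0.437, so r·m = 0.52.
ω = √0.52 = 0.721 per generation, hence T = 2π/ω ≈ 8.71 generations.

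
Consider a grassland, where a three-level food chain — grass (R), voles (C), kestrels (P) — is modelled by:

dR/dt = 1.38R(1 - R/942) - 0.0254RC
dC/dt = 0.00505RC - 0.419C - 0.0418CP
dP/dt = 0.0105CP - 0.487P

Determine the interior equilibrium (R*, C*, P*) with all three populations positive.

R* ≈ 138, C* ≈ 46.4, P* ≈ 6.63

From dP/dt = 0: 0.0105C* = 0.487, so C* = 46.4.
From dR/dt = 0: 1.38(1 - R*/942) = 0.0254·46.4, giving R* = 942·(1 - 0.854) = 138.
From dC/dt = 0: 0.00505·138 - 0.419 = 0.0418P*, so P* = 0.277/0.0418 = 6.63.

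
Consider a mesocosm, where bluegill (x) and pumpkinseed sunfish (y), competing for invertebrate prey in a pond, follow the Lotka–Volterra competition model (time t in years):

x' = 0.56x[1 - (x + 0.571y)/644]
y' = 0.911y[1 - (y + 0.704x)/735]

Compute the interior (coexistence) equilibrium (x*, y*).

Setting both brackets to zero gives the nullclines x + 0.571y = 644 and 0.704x + y = 735.
Substituting y = 735 - 0.704x into the first: x(1 - 0.571·0.704) = 644 - 0.571·735.
So x* = 224/0.598 = 375, and then y* = 735 - 0.704·375 = 471.

x* ≈ 375, y* ≈ 471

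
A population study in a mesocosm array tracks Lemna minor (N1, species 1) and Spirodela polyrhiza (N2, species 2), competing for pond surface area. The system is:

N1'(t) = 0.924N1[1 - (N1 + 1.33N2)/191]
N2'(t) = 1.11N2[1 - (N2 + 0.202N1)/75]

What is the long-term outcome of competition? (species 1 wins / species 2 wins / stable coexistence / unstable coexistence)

stable coexistence

Compare the nullcline intercepts: K1/α12 = 191/1.33 = 144 > K2 = 75; K2/α21 = 75/0.202 = 371 > K1 = 191.
Since both inequalities hold, each species can invade when rare, so the interior equilibrium is stable.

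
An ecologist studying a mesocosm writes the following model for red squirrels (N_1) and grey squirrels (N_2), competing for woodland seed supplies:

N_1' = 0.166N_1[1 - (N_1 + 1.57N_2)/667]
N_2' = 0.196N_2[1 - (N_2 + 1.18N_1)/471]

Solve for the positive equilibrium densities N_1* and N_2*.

N_1* ≈ 85, N_2* ≈ 371

Setting both brackets to zero gives the nullclines N_1 + 1.57N_2 = 667 and 1.18N_1 + N_2 = 471.
Substituting N_2 = 471 - 1.18N_1 into the first: N_1(1 - 1.57·1.18) = 667 - 1.57·471.
So N_1* = -72.5/-0.853 = 85, and then N_2* = 471 - 1.18·85 = 371.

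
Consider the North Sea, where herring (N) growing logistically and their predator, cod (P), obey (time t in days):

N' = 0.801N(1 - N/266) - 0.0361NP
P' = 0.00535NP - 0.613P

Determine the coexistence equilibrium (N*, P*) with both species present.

N* ≈ 115, P* ≈ 12.6

From dP/dt = 0 with P > 0: 0.00535N* = 0.613, so N* = 115.
Substitute into dN/dt = 0: 0.801(1 - 115/266) = 0.0361P*.
The bracket is 0.569, giving P* = 0.456/0.0361 = 12.6.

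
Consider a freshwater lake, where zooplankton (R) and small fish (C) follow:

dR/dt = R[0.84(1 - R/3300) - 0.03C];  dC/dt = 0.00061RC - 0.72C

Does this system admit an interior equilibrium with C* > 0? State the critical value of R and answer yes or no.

The predator equation gives dC/dt > 0 only when R > 0.72/0.00061 = 1180.
Without the predator, R → K = 3300. Since 3300 > 1180, the predator can invade and persist.

Threshold R = 1180; K > 1180, so yes, the predator persists.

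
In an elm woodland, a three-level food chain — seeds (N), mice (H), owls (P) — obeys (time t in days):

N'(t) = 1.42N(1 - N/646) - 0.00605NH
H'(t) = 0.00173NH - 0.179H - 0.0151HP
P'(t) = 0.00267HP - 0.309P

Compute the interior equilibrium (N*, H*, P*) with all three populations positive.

N* ≈ 327, H* ≈ 116, P* ≈ 25.7

From dP/dt = 0: 0.00267H* = 0.309, so H* = 116.
From dN/dt = 0: 1.42(1 - N*/646) = 0.00605·116, giving N* = 646·(1 - 0.493) = 327.
From dH/dt = 0: 0.00173·327 - 0.179 = 0.0151P*, so P* = 0.388/0.0151 = 25.7.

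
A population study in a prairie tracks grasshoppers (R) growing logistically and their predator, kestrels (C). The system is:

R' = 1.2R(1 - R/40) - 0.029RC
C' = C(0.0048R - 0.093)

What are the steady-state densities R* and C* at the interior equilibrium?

R* ≈ 19.4, C* ≈ 21.3

From dC/dt = 0 with C > 0: 0.0048R* = 0.093, so R* = 19.4.
Substitute into dR/dt = 0: 1.2(1 - 19.4/40) = 0.029C*.
The bracket is 0.516, giving C* = 0.619/0.029 = 21.3.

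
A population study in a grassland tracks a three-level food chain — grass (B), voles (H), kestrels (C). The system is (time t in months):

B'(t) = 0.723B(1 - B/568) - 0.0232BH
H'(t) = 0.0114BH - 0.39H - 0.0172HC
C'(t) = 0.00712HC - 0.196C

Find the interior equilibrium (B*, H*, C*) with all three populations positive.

From dC/dt = 0: 0.00712H* = 0.196, so H* = 27.5.
From dB/dt = 0: 0.723(1 - B*/568) = 0.0232·27.5, giving B* = 568·(1 - 0.883) = 66.3.
From dH/dt = 0: 0.0114·66.3 - 0.39 = 0.0172C*, so C* = 0.365/0.0172 = 21.2.

B* ≈ 66.3, H* ≈ 27.5, C* ≈ 21.2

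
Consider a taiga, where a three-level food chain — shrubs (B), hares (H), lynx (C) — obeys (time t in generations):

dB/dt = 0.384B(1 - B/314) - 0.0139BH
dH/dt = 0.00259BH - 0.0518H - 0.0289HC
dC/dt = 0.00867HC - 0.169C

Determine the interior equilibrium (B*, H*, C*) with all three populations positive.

From dC/dt = 0: 0.00867H* = 0.169, so H* = 19.5.
From dB/dt = 0: 0.384(1 - B*/314) = 0.0139·19.5, giving B* = 314·(1 - 0.706) = 92.4.
From dH/dt = 0: 0.00259·92.4 - 0.0518 = 0.0289C*, so C* = 0.188/0.0289 = 6.49.

B* ≈ 92.4, H* ≈ 19.5, C* ≈ 6.49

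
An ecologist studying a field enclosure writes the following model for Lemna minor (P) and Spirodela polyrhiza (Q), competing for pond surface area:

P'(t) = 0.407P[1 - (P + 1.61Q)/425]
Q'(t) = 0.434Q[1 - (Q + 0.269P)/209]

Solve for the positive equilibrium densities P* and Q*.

Setting both brackets to zero gives the nullclines P + 1.61Q = 425 and 0.269P + Q = 209.
Substituting Q = 209 - 0.269P into the first: P(1 - 1.61·0.269) = 425 - 1.61·209.
So P* = 88.5/0.567 = 156, and then Q* = 209 - 0.269·156 = 167.

P* ≈ 156, Q* ≈ 167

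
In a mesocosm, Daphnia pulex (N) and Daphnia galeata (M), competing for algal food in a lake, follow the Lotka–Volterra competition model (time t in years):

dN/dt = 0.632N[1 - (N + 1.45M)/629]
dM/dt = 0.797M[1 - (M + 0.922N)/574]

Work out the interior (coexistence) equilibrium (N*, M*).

N* ≈ 603, M* ≈ 17.6

Setting both brackets to zero gives the nullclines N + 1.45M = 629 and 0.922N + M = 574.
Substituting M = 574 - 0.922N into the first: N(1 - 1.45·0.922) = 629 - 1.45·574.
So N* = -203/-0.337 = 603, and then M* = 574 - 0.922·603 = 17.6.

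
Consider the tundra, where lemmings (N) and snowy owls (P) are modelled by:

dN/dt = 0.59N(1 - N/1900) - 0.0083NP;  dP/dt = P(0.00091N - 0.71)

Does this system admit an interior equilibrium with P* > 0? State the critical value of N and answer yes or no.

Threshold N = 780; K > 780, so yes, the predator persists.

The predator equation gives dP/dt > 0 only when N > 0.71/0.00091 = 780.
Without the predator, N → K = 1900. Since 1900 > 780, the predator can invade and persist.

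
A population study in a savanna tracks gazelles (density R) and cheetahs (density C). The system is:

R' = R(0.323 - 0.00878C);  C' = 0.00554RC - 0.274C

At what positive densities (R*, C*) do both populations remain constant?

R* ≈ 49.5, C* ≈ 36.8

Set dC/dt = 0 with C > 0: 0.00554R - 0.274 = 0, so R* = 0.274/0.00554 = 49.5.
Set dR/dt = 0 with R > 0: 0.323 - 0.00878C = 0, so C* = 0.323/0.00878 = 36.8.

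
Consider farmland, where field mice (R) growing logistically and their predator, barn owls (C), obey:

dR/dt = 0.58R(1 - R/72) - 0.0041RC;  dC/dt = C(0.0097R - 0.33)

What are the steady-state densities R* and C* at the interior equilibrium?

From dC/dt = 0 with C > 0: 0.0097R* = 0.33, so R* = 34.
Substitute into dR/dt = 0: 0.58(1 - 34/72) = 0.0041C*.
The bracket is 0.527, giving C* = 0.306/0.0041 = 74.6.

R* ≈ 34, C* ≈ 74.6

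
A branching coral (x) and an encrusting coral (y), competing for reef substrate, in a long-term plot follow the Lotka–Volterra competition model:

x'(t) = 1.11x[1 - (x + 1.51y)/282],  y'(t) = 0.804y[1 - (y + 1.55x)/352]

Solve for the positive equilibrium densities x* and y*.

Setting both brackets to zero gives the nullclines x + 1.51y = 282 and 1.55x + y = 352.
Substituting y = 352 - 1.55x into the first: x(1 - 1.51·1.55) = 282 - 1.51·352.
So x* = -250/-1.34 = 186, and then y* = 352 - 1.55·186 = 63.5.

x* ≈ 186, y* ≈ 63.5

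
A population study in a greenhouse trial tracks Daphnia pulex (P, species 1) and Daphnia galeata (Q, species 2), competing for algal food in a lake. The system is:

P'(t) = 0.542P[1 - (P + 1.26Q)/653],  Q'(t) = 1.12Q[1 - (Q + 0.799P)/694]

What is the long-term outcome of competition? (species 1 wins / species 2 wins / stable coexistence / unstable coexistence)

species 2 excludes species 1

Compare the nullcline intercepts: K1/α12 = 653/1.26 = 518 < K2 = 694; K2/α21 = 694/0.799 = 869 > K1 = 653.
Since the inequalities point opposite ways, species 2 can invade but species 1 cannot.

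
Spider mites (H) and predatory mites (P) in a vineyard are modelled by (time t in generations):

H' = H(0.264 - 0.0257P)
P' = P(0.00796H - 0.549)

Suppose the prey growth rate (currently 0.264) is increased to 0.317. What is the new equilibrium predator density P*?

At the interior fixed point, setting dH/dt = 0 with H > 0 fixes P* = (prey growth rate)/(HP coefficient) — independent of the other coefficients.
With the change, P* = 0.317/0.0257 = 12.3; it rises from 10.3.

P* ≈ 12.3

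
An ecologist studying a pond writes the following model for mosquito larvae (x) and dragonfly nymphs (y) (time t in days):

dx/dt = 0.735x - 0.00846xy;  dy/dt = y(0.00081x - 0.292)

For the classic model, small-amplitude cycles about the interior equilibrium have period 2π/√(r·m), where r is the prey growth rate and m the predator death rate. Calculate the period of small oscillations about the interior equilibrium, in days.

T ≈ 13.6 days

Here r = 0.735 and m = 0.292, so r·m = 0.215.
ω = √0.215 = 0.463 per day, hence T = 2π/ω ≈ 13.6 days.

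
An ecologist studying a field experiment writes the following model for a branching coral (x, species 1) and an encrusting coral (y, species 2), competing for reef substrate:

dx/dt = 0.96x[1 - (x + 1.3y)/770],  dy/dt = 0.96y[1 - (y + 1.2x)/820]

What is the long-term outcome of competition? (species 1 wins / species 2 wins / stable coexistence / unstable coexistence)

Compare the nullcline intercepts: K1/α12 = 770/1.3 = 592 < K2 = 820; K2/α21 = 820/1.2 = 683 < K1 = 770.
Since both are reversed, neither can invade when rare; the interior point is a saddle.

unstable coexistence (outcome depends on initial conditions)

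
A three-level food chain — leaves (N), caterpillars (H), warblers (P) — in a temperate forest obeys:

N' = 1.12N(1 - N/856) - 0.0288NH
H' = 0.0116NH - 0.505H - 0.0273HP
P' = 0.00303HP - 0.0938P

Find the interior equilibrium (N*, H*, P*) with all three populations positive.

From dP/dt = 0: 0.00303H* = 0.0938, so H* = 31.
From dN/dt = 0: 1.12(1 - N*/856) = 0.0288·31, giving N* = 856·(1 - 0.796) = 175.
From dH/dt = 0: 0.0116·175 - 0.505 = 0.0273P*, so P* = 1.52/0.0273 = 55.7.

N* ≈ 175, H* ≈ 31, P* ≈ 55.7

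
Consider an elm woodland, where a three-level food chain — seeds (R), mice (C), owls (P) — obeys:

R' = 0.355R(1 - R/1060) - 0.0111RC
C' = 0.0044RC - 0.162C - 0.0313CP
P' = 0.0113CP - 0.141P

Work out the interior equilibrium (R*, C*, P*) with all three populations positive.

From dP/dt = 0: 0.0113C* = 0.141, so C* = 12.5.
From dR/dt = 0: 0.355(1 - R*/1060) = 0.0111·12.5, giving R* = 1060·(1 - 0.39) = 646.
From dC/dt = 0: 0.0044·646 - 0.162 = 0.0313P*, so P* = 2.68/0.0313 = 85.7.

R* ≈ 646, C* ≈ 12.5, P* ≈ 85.7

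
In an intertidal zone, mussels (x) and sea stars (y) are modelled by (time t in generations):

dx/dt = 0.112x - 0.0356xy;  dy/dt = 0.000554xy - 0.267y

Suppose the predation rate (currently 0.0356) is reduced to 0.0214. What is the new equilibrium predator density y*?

y* ≈ 5.23

At the interior fixed point, setting dx/dt = 0 with x > 0 fixes y* = (prey growth rate)/(xy coefficient) — independent of the other coefficients.
With the change, y* = 0.112/0.0214 = 5.23; it rises from 3.15.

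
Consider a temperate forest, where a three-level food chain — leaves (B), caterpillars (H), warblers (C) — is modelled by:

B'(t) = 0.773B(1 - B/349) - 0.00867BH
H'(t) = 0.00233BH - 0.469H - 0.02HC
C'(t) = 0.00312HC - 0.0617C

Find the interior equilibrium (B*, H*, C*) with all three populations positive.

From dC/dt = 0: 0.00312H* = 0.0617, so H* = 19.8.
From dB/dt = 0: 0.773(1 - B*/349) = 0.00867·19.8, giving B* = 349·(1 - 0.222) = 272.
From dH/dt = 0: 0.00233·272 - 0.469 = 0.02C*, so C* = 0.164/0.02 = 8.19.

B* ≈ 272, H* ≈ 19.8, C* ≈ 8.19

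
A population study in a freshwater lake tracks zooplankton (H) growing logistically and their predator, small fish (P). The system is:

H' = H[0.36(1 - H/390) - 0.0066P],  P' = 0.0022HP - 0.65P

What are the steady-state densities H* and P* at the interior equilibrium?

H* ≈ 295, P* ≈ 13.2

From dP/dt = 0 with P > 0: 0.0022H* = 0.65, so H* = 295.
Substitute into dH/dt = 0: 0.36(1 - 295/390) = 0.0066P*.
The bracket is 0.242, giving P* = 0.0873/0.0066 = 13.2.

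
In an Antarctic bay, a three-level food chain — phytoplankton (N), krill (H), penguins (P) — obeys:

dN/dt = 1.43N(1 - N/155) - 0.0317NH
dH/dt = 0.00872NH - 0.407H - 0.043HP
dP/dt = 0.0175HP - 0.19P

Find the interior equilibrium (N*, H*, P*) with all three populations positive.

From dP/dt = 0: 0.0175H* = 0.19, so H* = 10.9.
From dN/dt = 0: 1.43(1 - N*/155) = 0.0317·10.9, giving N* = 155·(1 - 0.241) = 118.
From dH/dt = 0: 0.00872·118 - 0.407 = 0.043P*, so P* = 0.619/0.043 = 14.4.

N* ≈ 118, H* ≈ 10.9, P* ≈ 14.4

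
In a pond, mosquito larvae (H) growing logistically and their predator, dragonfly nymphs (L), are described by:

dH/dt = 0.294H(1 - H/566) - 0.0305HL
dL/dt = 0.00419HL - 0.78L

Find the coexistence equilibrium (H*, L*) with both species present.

H* ≈ 186, L* ≈ 6.47

From dL/dt = 0 with L > 0: 0.00419H* = 0.78, so H* = 186.
Substitute into dH/dt = 0: 0.294(1 - 186/566) = 0.0305L*.
The bracket is 0.671, giving L* = 0.197/0.0305 = 6.47.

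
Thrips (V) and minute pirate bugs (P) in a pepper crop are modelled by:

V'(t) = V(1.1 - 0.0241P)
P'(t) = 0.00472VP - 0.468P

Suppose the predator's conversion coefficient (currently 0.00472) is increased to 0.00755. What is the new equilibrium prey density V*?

V* ≈ 62

At the interior fixed point, setting dP/dt = 0 with P > 0 fixes V* = (predator death rate)/(VP coefficient) — independent of the other coefficients.
With the change, V* = 0.468/0.00755 = 62; it falls from 99.2.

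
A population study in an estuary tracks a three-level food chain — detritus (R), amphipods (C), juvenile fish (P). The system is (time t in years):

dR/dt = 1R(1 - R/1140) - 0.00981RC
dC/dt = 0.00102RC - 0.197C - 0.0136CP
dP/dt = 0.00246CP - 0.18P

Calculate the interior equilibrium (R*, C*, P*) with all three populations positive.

R* ≈ 322, C* ≈ 73.2, P* ≈ 9.64

From dP/dt = 0: 0.00246C* = 0.18, so C* = 73.2.
From dR/dt = 0: 1(1 - R*/1140) = 0.00981·73.2, giving R* = 1140·(1 - 0.718) = 322.
From dC/dt = 0: 0.00102·322 - 0.197 = 0.0136P*, so P* = 0.131/0.0136 = 9.64.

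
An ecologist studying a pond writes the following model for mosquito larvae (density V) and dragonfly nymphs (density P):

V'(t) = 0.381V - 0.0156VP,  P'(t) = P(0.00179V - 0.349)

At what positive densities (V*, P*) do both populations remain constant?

V* ≈ 195, P* ≈ 24.4

Set dP/dt = 0 with P > 0: 0.00179V - 0.349 = 0, so V* = 0.349/0.00179 = 195.
Set dV/dt = 0 with V > 0: 0.381 - 0.0156P = 0, so P* = 0.381/0.0156 = 24.4.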